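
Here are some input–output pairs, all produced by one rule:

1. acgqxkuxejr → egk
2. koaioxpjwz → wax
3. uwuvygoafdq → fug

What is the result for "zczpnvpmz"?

zzv

Each output is the input with this applied: keep one character in every 3, starting at position 3 (positions 3rd, 6th, 9th, ...), then move the last character to the front.
Working it through for "zczpnvpmz": intermediate "zvz", final "zzv".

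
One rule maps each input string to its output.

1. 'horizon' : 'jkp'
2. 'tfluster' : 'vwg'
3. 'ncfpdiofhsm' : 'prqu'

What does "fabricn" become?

Looking at the pairs, the operation is to shift every letter 2 places forward in the alphabet (wrapping around), then keep one character in every 3, starting at position 1 (positions 1st, 4th, 7th, ...).
For "fabricn", step one produces "hcdtkep"; step two turns that into "htp".

htp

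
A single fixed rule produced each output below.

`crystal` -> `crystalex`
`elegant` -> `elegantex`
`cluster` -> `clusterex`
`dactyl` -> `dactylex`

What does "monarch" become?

What's happening: append "ex".
Applying that to "monarch" gives "monarchex".

monarchex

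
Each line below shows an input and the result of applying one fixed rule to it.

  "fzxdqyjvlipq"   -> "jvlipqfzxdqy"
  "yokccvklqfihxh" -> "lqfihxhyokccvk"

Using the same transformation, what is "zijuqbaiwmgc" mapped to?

Rule — swap the front and back halves of the string.
On "zijuqbaiwmgc" that produces "aiwmgczijuqb".

aiwmgczijuqb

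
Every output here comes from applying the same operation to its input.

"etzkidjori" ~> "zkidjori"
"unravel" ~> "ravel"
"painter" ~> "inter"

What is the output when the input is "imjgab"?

The rule is to delete the first 2 characters.
"imjgab" → "jgab".

jgab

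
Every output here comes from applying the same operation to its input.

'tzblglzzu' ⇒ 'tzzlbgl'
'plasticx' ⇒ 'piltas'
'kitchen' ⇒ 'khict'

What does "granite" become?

girna

Each output is the input with this applied: delete the last 2 characters, then take characters alternately from the front and the back (1st, last, 2nd, 2nd-last, ...).
Working it through for "granite": intermediate "grani", final "girna".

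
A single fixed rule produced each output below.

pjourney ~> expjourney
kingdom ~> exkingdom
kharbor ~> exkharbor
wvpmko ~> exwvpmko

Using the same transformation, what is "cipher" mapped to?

The rule is to prepend "ex".
For "cipher" the result is "excipher".

excipher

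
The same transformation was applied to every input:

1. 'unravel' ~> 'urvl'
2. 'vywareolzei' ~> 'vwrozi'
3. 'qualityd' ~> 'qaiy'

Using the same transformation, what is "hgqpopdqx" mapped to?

The transformation: keep every other character starting from the first (positions 1st, 3rd, 5th, ...).
On "hgqpopdqx" that produces "hqodx".

hqodx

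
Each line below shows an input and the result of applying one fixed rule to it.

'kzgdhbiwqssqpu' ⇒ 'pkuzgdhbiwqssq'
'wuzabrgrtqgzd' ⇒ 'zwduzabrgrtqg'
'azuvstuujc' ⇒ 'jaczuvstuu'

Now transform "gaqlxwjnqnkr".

The transformation: swap the first and last characters, then move the last 2 characters to the front (rotate right by 2).
Starting from "gaqlxwjnqnkr": after the first operation, "raqlxwjnqnkg"; after the second, "kgraqlxwjnqn".

kgraqlxwjnqn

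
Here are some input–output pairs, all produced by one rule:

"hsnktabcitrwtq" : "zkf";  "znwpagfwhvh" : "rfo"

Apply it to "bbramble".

ttj

The pattern: shift every letter 8 places backward in the alphabet (wrapping around), then keep only the first 3 characters.
Applying both steps to "bbramble": "ttjsetdw", then "ttj".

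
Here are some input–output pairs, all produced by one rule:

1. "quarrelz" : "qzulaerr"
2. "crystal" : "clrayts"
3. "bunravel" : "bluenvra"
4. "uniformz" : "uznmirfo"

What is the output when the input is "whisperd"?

Each output is the input with this applied: take characters alternately from the front and the back (1st, last, 2nd, 2nd-last, ...).
On "whisperd" that produces "wdhriesp".

wdhriesp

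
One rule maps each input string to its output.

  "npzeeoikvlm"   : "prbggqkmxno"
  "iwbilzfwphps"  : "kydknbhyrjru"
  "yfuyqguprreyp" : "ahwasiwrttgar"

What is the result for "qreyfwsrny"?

stgahyutpa

The pattern: shift every letter 2 places forward in the alphabet (wrapping around).
"qreyfwsrny" → "stgahyutpa".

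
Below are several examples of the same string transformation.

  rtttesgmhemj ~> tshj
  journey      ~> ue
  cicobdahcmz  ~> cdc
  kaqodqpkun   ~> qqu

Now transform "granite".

Looking at the pairs, the operation is to keep one character in every 3, starting at position 3 (positions 3rd, 6th, 9th, ...).
So "granite" becomes "at".

at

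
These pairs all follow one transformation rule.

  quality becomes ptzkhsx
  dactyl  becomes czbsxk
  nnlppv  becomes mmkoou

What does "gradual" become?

fqzctzk

In each case the input is transformed by: shift every letter 1 place backward in the alphabet (wrapping around).
Applying that to "gradual" gives "fqzctzk".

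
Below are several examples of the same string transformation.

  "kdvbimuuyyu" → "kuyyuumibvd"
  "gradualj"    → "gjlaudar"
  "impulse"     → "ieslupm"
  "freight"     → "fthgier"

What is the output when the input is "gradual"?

glaudar

The pattern: move the first character to the end, then reverse the string.
For "gradual", step one produces "radualg"; step two turns that into "glaudar".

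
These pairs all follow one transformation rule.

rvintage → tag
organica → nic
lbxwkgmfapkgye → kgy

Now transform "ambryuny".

The transformation: delete the last character, then keep only the last 3 characters.
Starting from "ambryuny": after the first operation, "ambryun"; after the second, "yun".

yun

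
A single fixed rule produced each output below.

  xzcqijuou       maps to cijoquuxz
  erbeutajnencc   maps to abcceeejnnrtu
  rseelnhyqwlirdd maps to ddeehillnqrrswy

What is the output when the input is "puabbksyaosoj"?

aabbjkoopssuy

The rule is to sort the characters into alphabetical order.
So "puabbksyaosoj" becomes "aabbjkoopssuy".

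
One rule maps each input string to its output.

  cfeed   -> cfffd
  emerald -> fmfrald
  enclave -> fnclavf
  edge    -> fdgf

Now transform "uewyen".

Rule — replace every "e" with "f".
Applying that to "uewyen" gives "ufwyfn".

ufwyfn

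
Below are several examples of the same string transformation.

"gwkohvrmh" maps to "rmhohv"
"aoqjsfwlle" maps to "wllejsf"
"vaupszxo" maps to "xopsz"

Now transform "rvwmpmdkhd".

The rule is to delete the first 3 characters, then move the first 3 characters to the end (rotate left by 3).
For "rvwmpmdkhd", step one produces "mpmdkhd"; step two turns that into "dkhdmpm".

dkhdmpm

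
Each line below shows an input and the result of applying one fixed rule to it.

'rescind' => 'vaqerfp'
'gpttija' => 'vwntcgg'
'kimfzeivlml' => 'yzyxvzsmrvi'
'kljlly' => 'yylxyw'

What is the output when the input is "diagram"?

In each case the input is transformed by: shift every letter 13 places forward in the alphabet (wrapping around) — i.e. ROT13, then move the last 3 characters to the front (rotate right by 3).
"diagram" → "qvntenz" → "enzqvnt".

enzqvnt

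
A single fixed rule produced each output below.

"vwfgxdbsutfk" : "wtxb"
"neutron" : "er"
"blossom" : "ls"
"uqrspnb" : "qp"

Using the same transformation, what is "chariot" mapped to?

What's happening: take characters alternately from the front and the back (1st, last, 2nd, 2nd-last, ...), then keep one character in every 3, starting at position 3 (positions 3rd, 6th, 9th, ...).
For "chariot", step one produces "cthoair"; step two turns that into "hi".

hi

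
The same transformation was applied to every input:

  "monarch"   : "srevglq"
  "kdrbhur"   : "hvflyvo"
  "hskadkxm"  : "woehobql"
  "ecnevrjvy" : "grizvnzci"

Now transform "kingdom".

mrkhsqo

The pattern: shift every letter 4 places forward in the alphabet (wrapping around), then move the first character to the end.
Working it through for "kingdom": intermediate "omrkhsq", final "mrkhsqo".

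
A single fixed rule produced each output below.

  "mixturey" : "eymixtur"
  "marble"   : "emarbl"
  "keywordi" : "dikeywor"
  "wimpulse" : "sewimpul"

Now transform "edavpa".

Each output is the input with this applied: swap the front and back halves of the string, then move the first 2 characters to the end (rotate left by 2).
Applying that to "edavpa" gives "aedavp".

aedavp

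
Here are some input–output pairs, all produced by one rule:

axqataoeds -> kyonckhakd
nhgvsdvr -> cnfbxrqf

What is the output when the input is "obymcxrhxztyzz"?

The pattern: swap the front and back halves of the string, then shift every letter 10 places forward in the alphabet (wrapping around).
"obymcxrhxztyzz" → "hxztyzzobymcxr" → "rhjdijjyliwmhb".

rhjdijjyliwmhb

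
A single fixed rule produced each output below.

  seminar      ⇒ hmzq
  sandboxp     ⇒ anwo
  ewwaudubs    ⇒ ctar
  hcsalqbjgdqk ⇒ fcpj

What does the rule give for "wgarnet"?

What's happening: shift every letter 1 place backward in the alphabet (wrapping around), then keep only the last 4 characters.
On "wgarnet": the first step gives "vfzqmds", and the second then gives "qmds".

qmds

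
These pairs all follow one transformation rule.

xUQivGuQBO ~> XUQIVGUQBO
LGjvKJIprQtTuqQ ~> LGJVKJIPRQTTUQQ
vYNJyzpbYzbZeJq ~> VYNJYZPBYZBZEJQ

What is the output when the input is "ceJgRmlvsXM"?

What's happening: convert every letter to uppercase.
Doing the same to "ceJgRmlvsXM": "CEJGRMLVSXM".

CEJGRMLVSXM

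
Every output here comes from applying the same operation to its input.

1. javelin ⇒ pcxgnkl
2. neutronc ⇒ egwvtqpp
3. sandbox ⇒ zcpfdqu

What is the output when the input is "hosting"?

iquvkpj

Each output is the input with this applied: shift every letter 2 places forward in the alphabet (wrapping around), then swap the first and last characters.
Working it through for "hosting": intermediate "jquvkpi", final "iquvkpj".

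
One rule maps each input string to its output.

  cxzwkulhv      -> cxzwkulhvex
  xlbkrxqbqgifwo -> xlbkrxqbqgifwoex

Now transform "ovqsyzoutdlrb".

ovqsyzoutdlrbex

Rule — append "ex".
For "ovqsyzoutdlrb" the result is "ovqsyzoutdlrbex".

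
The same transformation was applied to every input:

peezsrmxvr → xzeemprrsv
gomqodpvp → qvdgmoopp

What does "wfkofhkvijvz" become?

wzffhijkkovv

The transformation: sort the characters into alphabetical order, then move the last 2 characters to the front (rotate right by 2).
"wfkofhkvijvz" → "ffhijkkovvwz" → "wzffhijkkovv".
(Check on "gomqodpvp": → "dgmooppqv" → "qvdgmoopp" ✓)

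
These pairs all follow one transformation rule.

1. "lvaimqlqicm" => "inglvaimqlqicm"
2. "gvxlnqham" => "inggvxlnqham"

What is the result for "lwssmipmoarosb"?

inglwssmipmoarosb

In each case the input is transformed by: prepend "ing".
On "lwssmipmoarosb" that produces "inglwssmipmoarosb".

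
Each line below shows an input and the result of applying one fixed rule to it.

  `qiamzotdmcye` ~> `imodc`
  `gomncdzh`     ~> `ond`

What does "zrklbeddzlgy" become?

rledl

Each output is the input with this applied: delete the last 2 characters, then keep every other character starting from the second (positions 2nd, 4th, 6th, ...).
Applying both steps to "zrklbeddzlgy": "zrklbeddzl", then "rledl".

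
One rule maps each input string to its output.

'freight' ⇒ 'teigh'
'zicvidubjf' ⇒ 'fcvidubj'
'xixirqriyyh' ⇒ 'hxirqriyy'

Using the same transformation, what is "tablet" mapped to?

tble

What's happening: delete the first 2 characters, then move the last character to the front.
Working it through for "tablet": intermediate "blet", final "tble".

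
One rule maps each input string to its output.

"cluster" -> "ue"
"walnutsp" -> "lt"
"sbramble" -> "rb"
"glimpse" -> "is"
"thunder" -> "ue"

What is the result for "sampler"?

me

The transformation: keep one character in every 3, starting at position 3 (positions 3rd, 6th, 9th, ...).
On "sampler" that produces "me".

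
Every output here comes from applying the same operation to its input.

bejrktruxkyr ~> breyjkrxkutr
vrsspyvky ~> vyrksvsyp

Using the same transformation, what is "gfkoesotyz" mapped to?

In each case the input is transformed by: take characters alternately from the front and the back (1st, last, 2nd, 2nd-last, ...).
"gfkoesotyz" → "gzfyktooes".

gzfyktooes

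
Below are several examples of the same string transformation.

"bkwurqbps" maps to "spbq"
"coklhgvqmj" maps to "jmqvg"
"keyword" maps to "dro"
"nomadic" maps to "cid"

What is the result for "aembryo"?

The rule is to take characters alternately from the front and the back (1st, last, 2nd, 2nd-last, ...), then keep every other character starting from the second (positions 2nd, 4th, 6th, ...).
"aembryo" → "aoeymrb" → "oyr".

oyr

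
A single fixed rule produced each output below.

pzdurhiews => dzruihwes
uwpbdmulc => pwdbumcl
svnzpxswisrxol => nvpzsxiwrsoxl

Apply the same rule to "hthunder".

The rule is to delete the first character, then swap each adjacent pair of characters (1↔2, 3↔4, ...).
For "hthunder", step one produces "thunder"; step two turns that into "htnuedr".

htnuedr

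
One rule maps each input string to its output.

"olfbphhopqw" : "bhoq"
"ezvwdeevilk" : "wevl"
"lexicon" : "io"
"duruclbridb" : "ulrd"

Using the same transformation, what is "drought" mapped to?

uh

Looking at the pairs, the operation is to delete the first 2 characters, then keep every other character starting from the second (positions 2nd, 4th, 6th, ...).
"drought" → "ought" → "uh".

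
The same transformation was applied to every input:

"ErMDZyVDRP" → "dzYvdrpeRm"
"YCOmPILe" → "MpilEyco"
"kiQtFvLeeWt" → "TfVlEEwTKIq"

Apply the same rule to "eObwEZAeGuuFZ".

Rule — flip the case of every letter, then move the first 3 characters to the end (rotate left by 3).
For "eObwEZAeGuuFZ", step one produces "EoBWezaEgUUfz"; step two turns that into "WezaEgUUfzEoB".

WezaEgUUfzEoB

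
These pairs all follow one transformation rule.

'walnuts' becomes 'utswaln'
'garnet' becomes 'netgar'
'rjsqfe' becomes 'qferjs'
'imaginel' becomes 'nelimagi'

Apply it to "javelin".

linjave

Rule — move the last 3 characters to the front (rotate right by 3).
So "javelin" becomes "linjave".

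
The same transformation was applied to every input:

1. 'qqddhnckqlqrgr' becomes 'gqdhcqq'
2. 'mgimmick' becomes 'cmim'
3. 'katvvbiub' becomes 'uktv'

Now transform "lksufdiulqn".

qlsfi

Rule — move the last 3 characters to the front (rotate right by 3), then keep every other character starting from the second (positions 2nd, 4th, 6th, ...).
For "lksufdiulqn" the result is "qlsfi".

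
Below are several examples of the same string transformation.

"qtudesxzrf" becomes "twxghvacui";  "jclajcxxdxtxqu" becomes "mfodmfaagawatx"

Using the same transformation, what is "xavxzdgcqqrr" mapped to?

What's happening: shift every letter 3 places forward in the alphabet (wrapping around).
"xavxzdgcqqrr" → "adyacgjfttuu".

adyacgjfttuu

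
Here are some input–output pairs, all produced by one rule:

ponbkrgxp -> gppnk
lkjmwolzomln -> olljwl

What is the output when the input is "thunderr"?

drtu

Each output is the input with this applied: keep every other character starting from the first (positions 1st, 3rd, 5th, ...), then move the last 2 characters to the front (rotate right by 2).
Working it through for "thunderr": intermediate "tudr", final "drtu".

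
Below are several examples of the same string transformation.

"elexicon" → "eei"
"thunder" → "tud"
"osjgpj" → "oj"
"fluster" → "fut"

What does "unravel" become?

urv

Each output is the input with this applied: keep every other character starting from the first (positions 1st, 3rd, 5th, ...), then delete the last character.
"unravel" → "urv".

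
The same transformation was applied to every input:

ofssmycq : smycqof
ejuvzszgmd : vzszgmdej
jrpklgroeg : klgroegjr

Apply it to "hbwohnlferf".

ohnlferfhb

Looking at the pairs, the operation is to move the first 2 characters to the end (rotate left by 2), then delete the first character.
Starting from "hbwohnlferf": after the first operation, "wohnlferfhb"; after the second, "ohnlferfhb".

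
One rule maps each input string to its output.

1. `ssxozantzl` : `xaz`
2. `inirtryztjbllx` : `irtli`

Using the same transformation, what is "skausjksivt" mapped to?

ajis

Each output is the input with this applied: move the first character to the end, then keep one character in every 3, starting at position 2 (positions 2nd, 5th, 8th, ...).
Applying both steps to "skausjksivt": "kausjksivts", then "ajis".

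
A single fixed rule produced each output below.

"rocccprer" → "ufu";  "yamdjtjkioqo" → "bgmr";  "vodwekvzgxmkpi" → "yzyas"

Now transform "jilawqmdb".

mdp

In each case the input is transformed by: shift every letter 3 places forward in the alphabet (wrapping around), then keep one character in every 3, starting at position 1 (positions 1st, 4th, 7th, ...).
Starting from "jilawqmdb": after the first operation, "mlodztpge"; after the second, "mdp".
(Check on "yamdjtjkioqo": → "bdpgmwmnlrtr" → "bgmr" ✓)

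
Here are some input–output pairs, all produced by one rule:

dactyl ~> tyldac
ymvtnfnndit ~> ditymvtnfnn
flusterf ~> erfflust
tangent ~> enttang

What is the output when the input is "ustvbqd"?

bqdustv

The transformation: move the last 3 characters to the front (rotate right by 3).
So "ustvbqd" becomes "bqdustv".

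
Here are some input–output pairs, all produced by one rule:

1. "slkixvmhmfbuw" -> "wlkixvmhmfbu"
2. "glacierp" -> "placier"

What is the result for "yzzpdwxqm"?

mzzpdwxq

Rule — delete the first character, then move the last character to the front.
Applying both steps to "yzzpdwxqm": "zzpdwxqm", then "mzzpdwxq".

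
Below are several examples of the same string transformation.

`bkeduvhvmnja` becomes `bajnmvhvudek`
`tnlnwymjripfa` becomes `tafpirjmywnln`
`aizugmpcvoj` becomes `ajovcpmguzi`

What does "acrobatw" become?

awtaborc

Looking at the pairs, the operation is to move the first character to the end, then reverse the string.
On "acrobatw": the first step gives "crobatwa", and the second then gives "awtaborc".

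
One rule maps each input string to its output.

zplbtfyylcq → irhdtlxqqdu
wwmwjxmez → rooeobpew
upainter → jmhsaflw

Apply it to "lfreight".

ldxjwayz

Each output is the input with this applied: move the last character to the front, then shift every letter 8 places backward in the alphabet (wrapping around).
Starting from "lfreight": after the first operation, "tlfreigh"; after the second, "ldxjwayz".
(Check on "wwmwjxmez": → "zwwmwjxme" → "rooeobpew" ✓)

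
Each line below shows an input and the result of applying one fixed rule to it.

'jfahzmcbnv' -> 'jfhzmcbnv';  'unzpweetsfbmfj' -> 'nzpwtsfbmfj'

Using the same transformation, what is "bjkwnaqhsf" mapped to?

bjkwnqhsf

Looking at the pairs, the operation is to remove every vowel.
For "bjkwnaqhsf" the result is "bjkwnqhsf".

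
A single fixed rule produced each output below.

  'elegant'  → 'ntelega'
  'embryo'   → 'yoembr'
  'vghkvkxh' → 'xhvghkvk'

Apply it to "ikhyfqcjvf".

vfikhyfqcj

What's happening: move the last 2 characters to the front (rotate right by 2).
So "ikhyfqcjvf" becomes "vfikhyfqcj".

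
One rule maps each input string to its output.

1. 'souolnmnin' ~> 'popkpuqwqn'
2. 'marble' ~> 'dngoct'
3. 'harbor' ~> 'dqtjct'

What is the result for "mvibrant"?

tcpvoxkd

The rule is to shift every letter 2 places forward in the alphabet (wrapping around), then swap the front and back halves of the string.
Working it through for "mvibrant": intermediate "oxkdtcpv", final "tcpvoxkd".
(Check on "harbor": → "jctdqt" → "dqtjct" ✓)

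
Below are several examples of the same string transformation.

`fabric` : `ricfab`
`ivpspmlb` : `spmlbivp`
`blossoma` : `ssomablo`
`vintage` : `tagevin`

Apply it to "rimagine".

Looking at the pairs, the operation is to move the first 3 characters to the end (rotate left by 3).
Doing the same to "rimagine": "aginerim".

aginerim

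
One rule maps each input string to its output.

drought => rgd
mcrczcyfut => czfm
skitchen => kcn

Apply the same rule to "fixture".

iuf

Looking at the pairs, the operation is to move the first character to the end, then keep one character in every 3, starting at position 1 (positions 1st, 4th, 7th, ...).
Applying that to "fixture" gives "iuf".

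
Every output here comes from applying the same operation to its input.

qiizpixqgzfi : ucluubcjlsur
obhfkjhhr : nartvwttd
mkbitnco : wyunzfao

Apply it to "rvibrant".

hdnumdfz

Looking at the pairs, the operation is to shift every letter 12 places forward in the alphabet (wrapping around), then swap each adjacent pair of characters (1↔2, 3↔4, ...).
Applying both steps to "rvibrant": "dhundmzf", then "hdnumdfz".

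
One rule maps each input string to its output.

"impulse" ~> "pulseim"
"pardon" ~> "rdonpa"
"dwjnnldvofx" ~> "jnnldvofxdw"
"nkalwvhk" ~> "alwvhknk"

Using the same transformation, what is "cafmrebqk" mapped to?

The transformation: move the first 2 characters to the end (rotate left by 2).
Applying that to "cafmrebqk" gives "fmrebqkca".

fmrebqkca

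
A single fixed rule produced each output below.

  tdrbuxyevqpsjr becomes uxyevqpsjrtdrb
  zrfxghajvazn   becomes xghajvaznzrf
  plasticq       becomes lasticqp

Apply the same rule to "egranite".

granitee

Looking at the pairs, the operation is to move the last 3 characters to the front (rotate right by 3), then swap the front and back halves of the string.
"egranite" → "granitee".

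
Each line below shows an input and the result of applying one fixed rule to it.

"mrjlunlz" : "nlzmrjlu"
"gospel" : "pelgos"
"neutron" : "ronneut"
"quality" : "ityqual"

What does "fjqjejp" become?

The pattern: move the last 3 characters to the front (rotate right by 3).
So "fjqjejp" becomes "ejpfjqj".

ejpfjqj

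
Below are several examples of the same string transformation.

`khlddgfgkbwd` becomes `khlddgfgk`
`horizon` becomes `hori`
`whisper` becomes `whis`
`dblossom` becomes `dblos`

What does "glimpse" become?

Each output is the input with this applied: delete the last 3 characters.
For "glimpse" the result is "glim".

glim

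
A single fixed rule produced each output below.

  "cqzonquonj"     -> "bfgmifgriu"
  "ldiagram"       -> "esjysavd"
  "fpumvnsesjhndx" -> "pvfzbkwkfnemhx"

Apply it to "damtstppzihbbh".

In each case the input is transformed by: shift every letter 8 places backward in the alphabet (wrapping around), then reverse the string.
For "damtstppzihbbh", step one produces "vselklhhrazttz"; step two turns that into "zttzarhhlklesv".

zttzarhhlklesv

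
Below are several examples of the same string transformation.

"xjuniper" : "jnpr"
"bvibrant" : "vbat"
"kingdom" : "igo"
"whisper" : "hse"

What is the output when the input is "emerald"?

mrl

What's happening: keep every other character starting from the second (positions 2nd, 4th, 6th, ...).
On "emerald" that produces "mrl".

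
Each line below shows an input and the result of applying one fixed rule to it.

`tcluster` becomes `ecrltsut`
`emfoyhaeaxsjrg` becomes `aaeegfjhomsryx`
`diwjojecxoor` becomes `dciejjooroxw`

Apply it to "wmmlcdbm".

cbldmmwm

Each output is the input with this applied: sort the characters into alphabetical order, then swap each adjacent pair of characters (1↔2, 3↔4, ...).
"wmmlcdbm" → "bcdlmmmw" → "cbldmmwm".
(Check on "emfoyhaeaxsjrg": → "aaeefghjmorsxy" → "aaeegfjhomsryx" ✓)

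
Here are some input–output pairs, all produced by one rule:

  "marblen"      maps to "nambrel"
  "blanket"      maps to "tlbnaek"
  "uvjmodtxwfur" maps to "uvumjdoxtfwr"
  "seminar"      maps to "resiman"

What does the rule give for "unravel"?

Each output is the input with this applied: swap each adjacent pair of characters (1↔2, 3↔4, ...), then move the last character to the front.
"unravel" → "nuarevl" → "lnuarev".

lnuarev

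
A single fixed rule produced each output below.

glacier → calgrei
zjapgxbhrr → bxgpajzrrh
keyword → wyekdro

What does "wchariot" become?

rahcwtoi

In each case the input is transformed by: move the last 3 characters to the front (rotate right by 3), then reverse the string.
Starting from "wchariot": after the first operation, "iotwchar"; after the second, "rahcwtoi".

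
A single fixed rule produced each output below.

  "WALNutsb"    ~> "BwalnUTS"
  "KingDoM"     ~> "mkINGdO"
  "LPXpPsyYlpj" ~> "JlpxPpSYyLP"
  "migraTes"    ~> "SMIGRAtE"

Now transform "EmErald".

The pattern: flip the case of every letter, then move the last character to the front.
For "EmErald", step one produces "eMeRALD"; step two turns that into "DeMeRAL".
(Check on "KingDoM": → "kINGdOm" → "mkINGdO" ✓)

DeMeRAL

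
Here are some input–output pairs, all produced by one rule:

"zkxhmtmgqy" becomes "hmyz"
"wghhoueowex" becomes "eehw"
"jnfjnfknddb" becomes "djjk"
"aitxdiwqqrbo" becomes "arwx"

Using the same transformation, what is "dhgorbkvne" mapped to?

deko

What's happening: keep one character in every 3, starting at position 1 (positions 1st, 4th, 7th, ...), then sort the characters into alphabetical order.
On "dhgorbkvne": the first step gives "doke", and the second then gives "deko".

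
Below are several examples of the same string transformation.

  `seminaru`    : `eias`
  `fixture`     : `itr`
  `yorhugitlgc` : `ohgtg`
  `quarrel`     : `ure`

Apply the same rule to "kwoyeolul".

wyou

The transformation: swap the first and last characters, then keep every other character starting from the second (positions 2nd, 4th, 6th, ...).
For "kwoyeolul", step one produces "lwoyeoluk"; step two turns that into "wyou".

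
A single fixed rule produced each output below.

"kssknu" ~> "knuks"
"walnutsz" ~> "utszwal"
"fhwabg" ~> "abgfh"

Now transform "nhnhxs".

What's happening: swap the front and back halves of the string, then delete the last character.
For "nhnhxs" the result is "hxsnh".

hxsnh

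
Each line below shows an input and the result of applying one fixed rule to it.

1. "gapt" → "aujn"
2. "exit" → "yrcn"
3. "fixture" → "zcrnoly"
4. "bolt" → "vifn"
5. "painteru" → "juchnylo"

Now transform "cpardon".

wjulxih

What's happening: shift every letter 6 places backward in the alphabet (wrapping around).
For "cpardon" the result is "wjulxih".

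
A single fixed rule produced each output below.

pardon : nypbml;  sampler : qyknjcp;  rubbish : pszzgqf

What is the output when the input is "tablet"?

Each output is the input with this applied: shift every letter 2 places backward in the alphabet (wrapping around).
For "tablet" the result is "ryzjcr".

ryzjcr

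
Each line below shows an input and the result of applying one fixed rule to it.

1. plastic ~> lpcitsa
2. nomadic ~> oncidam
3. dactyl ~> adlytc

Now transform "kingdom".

What's happening: reverse the string, then move the last 2 characters to the front (rotate right by 2).
For "kingdom" the result is "ikmodgn".
(Check on "nomadic": → "cidamon" → "oncidam" ✓)

ikmodgn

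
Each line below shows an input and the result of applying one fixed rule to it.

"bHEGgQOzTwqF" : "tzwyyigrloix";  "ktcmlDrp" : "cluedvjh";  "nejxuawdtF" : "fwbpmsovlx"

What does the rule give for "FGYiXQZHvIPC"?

xyqapirznahu

The rule is to shift every letter 8 places backward in the alphabet (wrapping around), then convert every letter to lowercase.
For "FGYiXQZHvIPC", step one produces "XYQaPIRZnAHU"; step two turns that into "xyqapirznahu".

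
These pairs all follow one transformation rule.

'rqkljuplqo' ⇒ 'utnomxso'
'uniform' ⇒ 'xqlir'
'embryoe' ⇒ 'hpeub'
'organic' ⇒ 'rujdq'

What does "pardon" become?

sdug

The pattern: shift every letter 3 places forward in the alphabet (wrapping around), then delete the last 2 characters.
"pardon" → "sdugrq" → "sdug".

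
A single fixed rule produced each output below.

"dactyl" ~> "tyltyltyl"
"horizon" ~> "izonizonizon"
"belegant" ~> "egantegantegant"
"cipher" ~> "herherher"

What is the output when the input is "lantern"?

ternterntern

The transformation: delete the first 3 characters, then write the whole string 3 times in a row.
For "lantern" the result is "ternterntern".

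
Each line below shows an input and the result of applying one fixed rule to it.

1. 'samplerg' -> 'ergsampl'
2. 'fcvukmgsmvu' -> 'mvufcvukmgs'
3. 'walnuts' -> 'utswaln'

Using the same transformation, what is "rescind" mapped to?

In each case the input is transformed by: move the last 3 characters to the front (rotate right by 3).
"rescind" → "indresc".

indresc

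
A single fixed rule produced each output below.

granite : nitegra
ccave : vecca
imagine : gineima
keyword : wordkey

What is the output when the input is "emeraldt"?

raldteme

The pattern: move the first 3 characters to the end (rotate left by 3).
"emeraldt" → "raldteme".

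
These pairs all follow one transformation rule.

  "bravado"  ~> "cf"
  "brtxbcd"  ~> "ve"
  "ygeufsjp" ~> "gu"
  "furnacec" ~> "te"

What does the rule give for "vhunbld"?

wn

What's happening: shift every letter 2 places forward in the alphabet (wrapping around), then keep one character in every 3, starting at position 3 (positions 3rd, 6th, 9th, ...).
On "vhunbld": the first step gives "xjwpdnf", and the second then gives "wn".
(Check on "bravado": → "dtcxcfq" → "cf" ✓)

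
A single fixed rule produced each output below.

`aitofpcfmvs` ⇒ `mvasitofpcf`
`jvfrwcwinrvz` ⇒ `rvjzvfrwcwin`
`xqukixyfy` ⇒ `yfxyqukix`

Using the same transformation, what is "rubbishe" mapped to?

shreubbi

In each case the input is transformed by: swap the first and last characters, then move the last 3 characters to the front (rotate right by 3).
For "rubbishe", step one produces "eubbishr"; step two turns that into "shreubbi".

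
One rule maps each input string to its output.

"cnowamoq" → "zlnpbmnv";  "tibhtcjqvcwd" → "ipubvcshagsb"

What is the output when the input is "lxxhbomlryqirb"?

kqxphqakwwganl

What's happening: shift every letter 1 place backward in the alphabet (wrapping around), then swap the front and back halves of the string.
"lxxhbomlryqirb" → "kwwganlkqxphqa" → "kqxphqakwwganl".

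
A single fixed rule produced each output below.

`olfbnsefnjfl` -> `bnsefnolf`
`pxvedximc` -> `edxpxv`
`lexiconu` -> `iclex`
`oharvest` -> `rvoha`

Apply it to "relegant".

Looking at the pairs, the operation is to delete the last 3 characters, then move the first 3 characters to the end (rotate left by 3).
"relegant" → "releg" → "egrel".

egrel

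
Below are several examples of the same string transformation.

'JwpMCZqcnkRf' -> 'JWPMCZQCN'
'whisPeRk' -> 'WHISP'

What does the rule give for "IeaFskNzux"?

The rule is to delete the last 3 characters, then convert every letter to uppercase.
"IeaFskNzux" → "IEAFSKN".

IEAFSKN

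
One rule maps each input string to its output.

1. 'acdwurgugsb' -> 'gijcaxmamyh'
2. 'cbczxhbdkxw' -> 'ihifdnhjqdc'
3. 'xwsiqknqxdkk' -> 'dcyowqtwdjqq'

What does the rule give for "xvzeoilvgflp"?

dbfkuorbmlrv

Rule — shift every letter 6 places forward in the alphabet (wrapping around).
So "xvzeoilvgflp" becomes "dbfkuorbmlrv".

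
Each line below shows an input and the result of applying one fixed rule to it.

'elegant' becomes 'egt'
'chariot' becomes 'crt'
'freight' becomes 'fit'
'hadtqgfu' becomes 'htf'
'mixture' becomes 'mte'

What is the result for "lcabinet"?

lbe

In each case the input is transformed by: keep one character in every 3, starting at position 1 (positions 1st, 4th, 7th, ...).
Doing the same to "lcabinet": "lbe".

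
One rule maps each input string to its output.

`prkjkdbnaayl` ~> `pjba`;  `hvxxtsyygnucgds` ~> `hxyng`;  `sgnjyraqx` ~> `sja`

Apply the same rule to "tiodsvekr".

The rule is to keep one character in every 3, starting at position 1 (positions 1st, 4th, 7th, ...).
On "tiodsvekr" that produces "tde".

tde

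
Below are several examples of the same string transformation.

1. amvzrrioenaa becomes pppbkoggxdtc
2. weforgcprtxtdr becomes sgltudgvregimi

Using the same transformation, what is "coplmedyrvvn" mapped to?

kcrdeabtsngk

Rule — shift every letter 11 places backward in the alphabet (wrapping around), then move the last 2 characters to the front (rotate right by 2).
"coplmedyrvvn" → "rdeabtsngkkc" → "kcrdeabtsngk".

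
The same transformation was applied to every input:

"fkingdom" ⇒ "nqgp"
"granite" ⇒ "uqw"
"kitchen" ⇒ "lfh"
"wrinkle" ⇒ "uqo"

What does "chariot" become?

kur

Looking at the pairs, the operation is to keep every other character starting from the second (positions 2nd, 4th, 6th, ...), then shift every letter 3 places forward in the alphabet (wrapping around).
Applying that to "chariot" gives "kur".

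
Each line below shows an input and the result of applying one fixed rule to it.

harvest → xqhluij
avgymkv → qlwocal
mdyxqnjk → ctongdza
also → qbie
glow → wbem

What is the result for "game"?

wqcu

The pattern: shift every letter 10 places backward in the alphabet (wrapping around).
So "game" becomes "wqcu".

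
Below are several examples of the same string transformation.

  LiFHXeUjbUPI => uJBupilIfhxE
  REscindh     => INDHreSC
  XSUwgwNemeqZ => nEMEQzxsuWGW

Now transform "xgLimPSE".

Each output is the input with this applied: flip the case of every letter, then swap the front and back halves of the string.
For "xgLimPSE", step one produces "XGlIMpse"; step two turns that into "MpseXGlI".

MpseXGlI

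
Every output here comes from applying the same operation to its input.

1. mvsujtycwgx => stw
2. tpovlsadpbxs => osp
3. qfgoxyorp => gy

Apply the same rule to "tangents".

What's happening: delete the last character, then keep one character in every 3, starting at position 3 (positions 3rd, 6th, 9th, ...).
Applying both steps to "tangents": "tangent", then "nn".
(Check on "mvsujtycwgx": → "mvsujtycwg" → "stw" ✓)

nn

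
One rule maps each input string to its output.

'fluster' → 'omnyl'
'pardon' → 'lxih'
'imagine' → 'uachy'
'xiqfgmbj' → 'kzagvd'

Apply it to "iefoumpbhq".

Each output is the input with this applied: shift every letter 6 places backward in the alphabet (wrapping around), then delete the first 2 characters.
Applying that to "iefoumpbhq" gives "ziogjvbk".

ziogjvbk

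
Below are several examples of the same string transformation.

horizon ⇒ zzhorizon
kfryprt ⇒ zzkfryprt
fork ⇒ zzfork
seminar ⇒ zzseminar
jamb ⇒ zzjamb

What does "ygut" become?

Each output is the input with this applied: prepend "zz".
Doing the same to "ygut": "zzygut".

zzygut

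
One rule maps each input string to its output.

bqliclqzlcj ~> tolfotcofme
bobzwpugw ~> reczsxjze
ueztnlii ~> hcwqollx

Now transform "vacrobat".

What's happening: shift every letter 3 places forward in the alphabet (wrapping around), then move the first character to the end.
Starting from "vacrobat": after the first operation, "ydfuredw"; after the second, "dfuredwy".

dfuredwy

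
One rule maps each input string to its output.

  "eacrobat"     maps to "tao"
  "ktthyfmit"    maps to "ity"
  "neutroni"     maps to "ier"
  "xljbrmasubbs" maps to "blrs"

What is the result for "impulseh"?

hml

What's happening: keep one character in every 3, starting at position 2 (positions 2nd, 5th, 8th, ...), then move the last character to the front.
Starting from "impulseh": after the first operation, "mlh"; after the second, "hml".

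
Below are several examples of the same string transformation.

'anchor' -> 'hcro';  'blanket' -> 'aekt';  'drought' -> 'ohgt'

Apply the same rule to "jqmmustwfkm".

tkfm

Looking at the pairs, the operation is to swap each adjacent pair of characters (1↔2, 3↔4, ...), then keep only the last 4 characters.
Starting from "jqmmustwfkm": after the first operation, "qjmmsuwtkfm"; after the second, "tkfm".
(Check on "anchor": → "nahcro" → "hcro" ✓)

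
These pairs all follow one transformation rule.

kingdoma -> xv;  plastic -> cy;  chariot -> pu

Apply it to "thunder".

gu

The transformation: shift every letter 13 places forward in the alphabet (wrapping around) — i.e. ROT13, then keep only the first 2 characters.
On "thunder": the first step gives "guhaqre", and the second then gives "gu".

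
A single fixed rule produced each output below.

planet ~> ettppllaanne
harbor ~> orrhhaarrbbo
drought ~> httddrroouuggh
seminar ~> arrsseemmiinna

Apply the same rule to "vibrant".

nttvviibbrraan

The transformation: double every character, then move the last 3 characters to the front (rotate right by 3).
Working it through for "vibrant": intermediate "vviibbrraanntt", final "nttvviibbrraan".
(Check on "seminar": → "sseemmiinnaarr" → "arrsseemmiinna" ✓)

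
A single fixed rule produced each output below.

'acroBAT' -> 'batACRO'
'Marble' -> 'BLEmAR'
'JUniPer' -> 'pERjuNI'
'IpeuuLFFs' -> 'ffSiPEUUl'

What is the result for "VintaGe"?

AgEvINT

What's happening: flip the case of every letter, then move the last 3 characters to the front (rotate right by 3).
Working it through for "VintaGe": intermediate "vINTAgE", final "AgEvINT".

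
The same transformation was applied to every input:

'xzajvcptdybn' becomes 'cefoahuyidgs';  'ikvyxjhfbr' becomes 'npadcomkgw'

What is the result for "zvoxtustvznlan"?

The rule is to shift every letter 5 places forward in the alphabet (wrapping around).
For "zvoxtustvznlan" the result is "eatcyzxyaesqfs".

eatcyzxyaesqfs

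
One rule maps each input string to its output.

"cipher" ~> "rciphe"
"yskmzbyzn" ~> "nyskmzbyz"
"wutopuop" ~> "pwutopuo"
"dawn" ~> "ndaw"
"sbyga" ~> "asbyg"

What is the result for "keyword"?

Rule — move the last character to the front.
Doing the same to "keyword": "dkeywor".

dkeywor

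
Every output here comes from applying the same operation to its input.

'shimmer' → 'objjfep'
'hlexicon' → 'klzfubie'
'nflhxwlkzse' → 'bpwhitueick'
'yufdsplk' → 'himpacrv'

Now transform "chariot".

The transformation: reverse the string, then shift every letter 3 places backward in the alphabet (wrapping around).
For "chariot" the result is "qlfoxez".

qlfoxez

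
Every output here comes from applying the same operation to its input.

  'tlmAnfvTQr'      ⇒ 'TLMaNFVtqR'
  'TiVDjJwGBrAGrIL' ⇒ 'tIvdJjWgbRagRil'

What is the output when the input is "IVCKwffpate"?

Each output is the input with this applied: flip the case of every letter.
On "IVCKwffpate" that produces "ivckWFFPATE".

ivckWFFPATE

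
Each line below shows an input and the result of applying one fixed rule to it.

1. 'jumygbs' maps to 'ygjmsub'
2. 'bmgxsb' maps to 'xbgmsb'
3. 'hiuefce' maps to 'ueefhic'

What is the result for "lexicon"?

xeilnoc

Each output is the input with this applied: sort the characters into alphabetical order, then swap the first and last characters.
"lexicon" → "ceilnox" → "xeilnoc".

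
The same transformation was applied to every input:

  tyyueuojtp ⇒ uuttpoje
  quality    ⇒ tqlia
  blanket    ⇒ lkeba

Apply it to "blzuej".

ljeb

Each output is the input with this applied: sort the characters into reverse alphabetical order, then delete the first 2 characters.
For "blzuej" the result is "ljeb".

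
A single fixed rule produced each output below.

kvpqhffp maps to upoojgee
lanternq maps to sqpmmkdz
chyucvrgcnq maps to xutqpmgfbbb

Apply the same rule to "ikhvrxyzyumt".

yxxwutsqljhg

What's happening: sort the characters into reverse alphabetical order, then shift every letter 1 place backward in the alphabet (wrapping around).
On "ikhvrxyzyumt" that produces "yxxwutsqljhg".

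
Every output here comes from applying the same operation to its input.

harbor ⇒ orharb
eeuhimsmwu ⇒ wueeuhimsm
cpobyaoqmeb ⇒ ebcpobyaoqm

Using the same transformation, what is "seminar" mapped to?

Rule — move the last 2 characters to the front (rotate right by 2).
For "seminar" the result is "arsemin".

arsemin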